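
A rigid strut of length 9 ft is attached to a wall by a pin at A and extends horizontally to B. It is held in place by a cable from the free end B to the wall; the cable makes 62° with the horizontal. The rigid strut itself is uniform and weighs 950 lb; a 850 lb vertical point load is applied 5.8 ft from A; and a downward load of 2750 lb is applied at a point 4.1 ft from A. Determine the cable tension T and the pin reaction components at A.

T = 2577 lb, A_x = 1210 lb, A_y = 2274 lb

ΣM about A: T·sin62°·9 − 950·4.5 − 850·5.8 − 2750·4.1 = 0 → T = 20480/(9·0.882948) = 2577.22 ≈ 2577 lb.
ΣF_x = 0: A_x − T·cos62° = 0 → A_x = 2577.22 × 0.469472 = 1210 lb.
ΣF_y = 0: A_y + T·sin62° − 950 − 850 − 2750 = 0 → A_y = 4550 − 2577.22 × 0.882948 = 2274 lb.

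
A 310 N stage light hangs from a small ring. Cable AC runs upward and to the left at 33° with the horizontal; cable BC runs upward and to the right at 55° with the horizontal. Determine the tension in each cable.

T_AC = 177.9 N, T_BC = 260.1 N

ΣF_x = 0: −T_AC·cos33° + T_BC·cos55° = 0 → T_BC = 1.46218·T_AC.
ΣF_y = 0: T_AC·sin33° + T_BC·sin55° = 310.
Substitute: T_AC·(0.544639 + 1.46218·0.819152) = 310 → T_AC = 177.917 ≈ 177.9 N.
Then T_BC = 1.46218 × 177.917 = 260.1 N.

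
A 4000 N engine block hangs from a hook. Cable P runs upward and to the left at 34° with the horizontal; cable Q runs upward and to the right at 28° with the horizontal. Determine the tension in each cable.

ΣF_x = 0: −T_P·cos34° + T_Q·cos28° = 0 → T_Q = 0.938943·T_P.
ΣF_y = 0: T_P·sin34° + T_Q·sin28° = 4000.
Substitute: T_P·(0.559193 + 0.938943·0.469472) = 4000 → T_P = 4000 N.
Then T_Q = 0.938943 × 4000 = 3756 N.

T_P = 4000 N, T_Q = 3756 N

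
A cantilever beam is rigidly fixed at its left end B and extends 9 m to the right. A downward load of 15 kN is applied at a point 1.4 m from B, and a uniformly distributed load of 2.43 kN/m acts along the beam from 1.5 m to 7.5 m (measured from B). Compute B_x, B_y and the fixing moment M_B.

B_x = 0, B_y = 29.58 kN, M_B = 86.61 kN·m

Resultant of the distributed load: 2.43 × 6 = 14.58 kN at 4.5 m from B.
ΣF_x = 0: B_x = 0.
ΣF_y = 0: B_y − 15 − 2.43·6 = 0 → B_y = 29.58 kN.
ΣM about B: M_B − 15·1.4 − (2.43·6)·4.5 = 0 → M_B = 86.61 kN·m.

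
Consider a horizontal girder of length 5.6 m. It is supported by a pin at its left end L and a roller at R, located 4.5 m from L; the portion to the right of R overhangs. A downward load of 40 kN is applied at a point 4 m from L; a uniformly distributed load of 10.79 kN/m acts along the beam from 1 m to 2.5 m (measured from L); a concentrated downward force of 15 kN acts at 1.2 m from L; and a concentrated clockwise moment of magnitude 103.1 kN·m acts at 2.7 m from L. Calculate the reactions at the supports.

Resultant of the distributed load: 10.79 × 1.5 = 16.185 kN at 1.75 m from L.
ΣM about L: R_y·4.5 − 40·4 − (10.79·1.5)·1.75 − 15·1.2 − 103.1 = 0 → R_y = 309.42375/4.5 = 68.7608 ≈ 68.76 kN.
ΣF_y = 0: L_y + 68.7608 − 40 − 10.79·1.5 − 15 = 0 → L_y = 2.424 kN.
ΣF_x = 0: no horizontal applied forces, so L_x = 0.

L_x = 0, L_y = 2.424 kN, R_y = 68.76 kN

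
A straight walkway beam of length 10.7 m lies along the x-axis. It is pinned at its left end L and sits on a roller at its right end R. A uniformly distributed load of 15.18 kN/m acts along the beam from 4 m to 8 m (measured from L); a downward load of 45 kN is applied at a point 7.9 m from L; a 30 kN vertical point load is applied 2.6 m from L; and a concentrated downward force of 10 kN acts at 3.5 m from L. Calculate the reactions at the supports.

L_x = 0, L_y = 67.89 kN, R_y = 77.83 kN

Resultant of the distributed load: 15.18 × 4 = 60.72 kN at 6 m from L.
Moments about L: R_y·10.7 − (15.18·4)·6 − 45·7.9 − 30·2.6 − 10·3.5 = 0 → R_y = 832.82/10.7 = 77.8336 ≈ 77.83 kN.
ΣF_y = 0: L_y + 77.8336 − 15.18·4 − 45 − 30 − 10 = 0 → L_y = 67.89 kN.
ΣF_x = 0: no horizontal applied forces, so L_x = 0.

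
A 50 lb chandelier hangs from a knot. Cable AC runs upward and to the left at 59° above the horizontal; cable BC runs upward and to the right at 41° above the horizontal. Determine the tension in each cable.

T_AC = 38.32 lb, T_BC = 26.15 lb

ΣF_x = 0: −T_AC·cos59° + T_BC·cos41° = 0 → T_BC = 0.682432·T_AC.
ΣF_y = 0: T_AC·sin59° + T_BC·sin41° = 50.
Substitute: T_AC·(0.857167 + 0.682432·0.656059) = 50 → T_AC = 38.3176 ≈ 38.32 lb.
Then T_BC = 0.682432 × 38.3176 = 26.15 lb.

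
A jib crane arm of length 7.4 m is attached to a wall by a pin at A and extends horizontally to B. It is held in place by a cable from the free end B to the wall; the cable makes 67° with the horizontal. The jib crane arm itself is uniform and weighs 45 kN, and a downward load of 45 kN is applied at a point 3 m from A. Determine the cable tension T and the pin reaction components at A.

ΣM about A: T·sin67°·7.4 − 45·3.7 − 45·3 = 0 → T = 301.5/(7.4·0.920505) = 44.2618 ≈ 44.26 kN.
ΣF_x = 0: A_x − T·cos67° = 0 → A_x = 44.2618 × 0.390731 = 17.29 kN.
ΣF_y = 0: A_y + T·sin67° − 45 − 45 = 0 → A_y = 90 − 44.2618 × 0.920505 = 49.26 kN.

T = 44.26 kN, A_x = 17.29 kN, A_y = 49.26 kN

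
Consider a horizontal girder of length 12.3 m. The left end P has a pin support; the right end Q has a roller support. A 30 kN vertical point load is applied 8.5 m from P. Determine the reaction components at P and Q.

Taking moments about P: Q_y·12.3 − 30·8.5 = 0 → Q_y = 255/12.3 = 20.7317 ≈ 20.73 kN.
ΣF_y = 0: P_y + 20.7317 − 30 = 0 → P_y = 9.268 kN.
ΣF_x = 0: no horizontal applied forces, so P_x = 0.

P_x = 0, P_y = 9.268 kN, Q_y = 20.73 kN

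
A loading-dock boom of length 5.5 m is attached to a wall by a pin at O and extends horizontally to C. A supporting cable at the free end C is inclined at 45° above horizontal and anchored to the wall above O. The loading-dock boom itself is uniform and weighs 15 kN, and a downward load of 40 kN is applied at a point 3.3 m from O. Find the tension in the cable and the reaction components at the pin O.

ΣM about O: T·sin45°·5.5 − 15·2.75 − 40·3.3 = 0 → T = 173.25/(5.5·0.707107) = 44.5477 ≈ 44.55 kN.
ΣF_x = 0: O_x − T·cos45° = 0 → O_x = 44.5477 × 0.707107 = 31.50 kN.
ΣF_y = 0: O_y + T·sin45° − 15 − 40 = 0 → O_y = 55 − 44.5477 × 0.707107 = 23.50 kN.

T = 44.55 kN, O_x = 31.50 kN, O_y = 23.50 kN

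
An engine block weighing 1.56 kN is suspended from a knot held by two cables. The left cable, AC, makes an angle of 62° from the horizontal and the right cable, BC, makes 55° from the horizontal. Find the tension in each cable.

ΣF_x = 0: −T_AC·cos62° + T_BC·cos55° = 0 → T_BC = 0.818499·T_AC.
ΣF_y = 0: T_AC·sin62° + T_BC·sin55° = 1.56.
Substitute: T_AC·(0.882948 + 0.818499·0.819152) = 1.56 → T_AC = 1.00423 ≈ 1.004 kN.
Then T_BC = 0.818499 × 1.00423 = 0.8220 kN.

T_AC = 1.004 kN, T_BC = 0.8220 kN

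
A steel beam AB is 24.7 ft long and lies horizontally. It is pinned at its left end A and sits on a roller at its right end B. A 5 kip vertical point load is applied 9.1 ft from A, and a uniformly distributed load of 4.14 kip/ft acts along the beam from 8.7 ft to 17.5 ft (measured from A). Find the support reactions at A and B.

A_x = 0, A_y = 20.27 kip, B_y = 21.16 kip

Resultant of the distributed load: 4.14 × 8.8 = 36.432 kip at 13.1 ft from A.
Taking moments about A: B_y·24.7 − 5·9.1 − (4.14·8.8)·13.1 = 0 → B_y = 522.7592/24.7 = 21.1643 ≈ 21.16 kip.
ΣF_y = 0: A_y + 21.1643 − 5 − 4.14·8.8 = 0 → A_y = 20.27 kip.
ΣF_x = 0: no horizontal applied forces, so A_x = 0.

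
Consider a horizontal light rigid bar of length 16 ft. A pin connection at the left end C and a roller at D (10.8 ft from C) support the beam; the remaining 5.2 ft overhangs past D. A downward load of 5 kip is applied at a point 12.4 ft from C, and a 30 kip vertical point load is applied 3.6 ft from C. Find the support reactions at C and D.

C_x = 0, C_y = 19.26 kip, D_y = 15.74 kip

Taking moments about C: D_y·10.8 − 5·12.4 − 30·3.6 = 0 → D_y = 170/10.8 = 15.7407 ≈ 15.74 kip.
ΣF_y = 0: C_y + 15.7407 − 5 − 30 = 0 → C_y = 19.26 kip.
ΣF_x = 0: no horizontal applied forces, so C_x = 0.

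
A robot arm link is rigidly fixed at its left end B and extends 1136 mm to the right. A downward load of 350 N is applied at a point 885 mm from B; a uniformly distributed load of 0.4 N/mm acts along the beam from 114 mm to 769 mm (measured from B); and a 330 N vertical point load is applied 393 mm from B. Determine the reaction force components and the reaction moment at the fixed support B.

B_x = 0, B_y = 942.0 N, M_B = 555100 N·mm

Resultant of the distributed load: 0.4 × 655 = 262 N at 441.5 mm from B.
ΣF_x = 0: B_x = 0.
ΣF_y = 0: B_y − 350 − 0.4·655 − 330 = 0 → B_y = 942.0 N.
ΣM about B: M_B − 350·885 − (0.4·655)·441.5 − 330·393 = 0 → M_B = 555100 N·mm.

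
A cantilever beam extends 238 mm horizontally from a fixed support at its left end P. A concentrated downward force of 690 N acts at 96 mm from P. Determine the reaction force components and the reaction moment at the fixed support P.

P_x = 0, P_y = 690.0 N, M_P = 66240 N·mm

ΣF_x = 0: P_x = 0.
ΣF_y = 0: P_y − 690 = 0 → P_y = 690.0 N.
ΣM about P: M_P − 690·96 = 0 → M_P = 66240 N·mm.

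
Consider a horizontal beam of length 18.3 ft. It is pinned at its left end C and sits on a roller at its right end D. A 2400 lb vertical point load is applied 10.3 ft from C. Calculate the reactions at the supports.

C_x = 0, C_y = 1049 lb, D_y = 1351 lb

Moments about C: D_y·18.3 − 2400·10.3 = 0 → D_y = 24720/18.3 = 1350.82 ≈ 1351 lb.
ΣF_y = 0: C_y + 1350.82 − 2400 = 0 → C_y = 1049 lb.
ΣF_x = 0: no horizontal applied forces, so C_x = 0.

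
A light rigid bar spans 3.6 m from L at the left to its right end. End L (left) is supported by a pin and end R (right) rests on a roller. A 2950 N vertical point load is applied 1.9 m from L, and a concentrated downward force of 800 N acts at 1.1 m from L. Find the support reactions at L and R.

Taking moments about L: R_y·3.6 − 2950·1.9 − 800·1.1 = 0 → R_y = 6485/3.6 = 1801.39 ≈ 1801 N.
ΣF_y = 0: L_y + 1801.39 − 2950 − 800 = 0 → L_y = 1949 N.
ΣF_x = 0: no horizontal applied forces, so L_x = 0.

L_x = 0, L_y = 1949 N, R_y = 1801 N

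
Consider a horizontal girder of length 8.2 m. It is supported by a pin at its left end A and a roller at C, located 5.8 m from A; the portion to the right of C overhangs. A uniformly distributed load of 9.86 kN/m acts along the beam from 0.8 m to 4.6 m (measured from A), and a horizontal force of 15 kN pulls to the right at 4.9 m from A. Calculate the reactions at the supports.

A_x = -15.00 kN, A_y = 20.03 kN, C_y = 17.44 kN

Resultant of the distributed load: 9.86 × 3.8 = 37.468 kN at 2.7 m from A.
ΣM about A: C_y·5.8 − (9.86·3.8)·2.7 = 0 → C_y = 101.1636/5.8 = 17.442 ≈ 17.44 kN.
ΣF_y = 0: A_y + 17.442 − 9.86·3.8 = 0 → A_y = 20.03 kN.
ΣF_x = 0: A_x + 15 = 0 → A_x = -15.00 kN.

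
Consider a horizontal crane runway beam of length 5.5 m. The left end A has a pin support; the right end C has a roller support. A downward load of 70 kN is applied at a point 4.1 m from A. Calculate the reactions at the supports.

Taking moments about A: C_y·5.5 − 70·4.1 = 0 → C_y = 287/5.5 = 52.1818 ≈ 52.18 kN.
ΣF_y = 0: A_y + 52.1818 − 70 = 0 → A_y = 17.82 kN.
ΣF_x = 0: no horizontal applied forces, so A_x = 0.

A_x = 0, A_y = 17.82 kN, C_y = 52.18 kN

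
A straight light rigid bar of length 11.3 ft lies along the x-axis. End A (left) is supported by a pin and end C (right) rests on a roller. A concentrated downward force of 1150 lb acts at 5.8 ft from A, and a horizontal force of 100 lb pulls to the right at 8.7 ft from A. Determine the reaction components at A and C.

ΣM about A: C_y·11.3 − 1150·5.8 = 0 → C_y = 6670/11.3 = 590.265 ≈ 590.3 lb.
ΣF_y = 0: A_y + 590.265 − 1150 = 0 → A_y = 559.7 lb.
ΣF_x = 0: A_x + 100 = 0 → A_x = -100.0 lb.

A_x = -100.0 lb, A_y = 559.7 lb, C_y = 590.3 lb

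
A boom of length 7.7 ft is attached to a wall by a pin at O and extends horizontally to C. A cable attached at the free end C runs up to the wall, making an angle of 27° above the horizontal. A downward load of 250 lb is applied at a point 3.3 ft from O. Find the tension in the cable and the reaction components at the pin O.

T = 236.0 lb, O_x = 210.3 lb, O_y = 142.9 lb

ΣM about O: T·sin27°·7.7 − 250·3.3 = 0 → T = 825/(7.7·0.45399) = 236.003 ≈ 236.0 lb.
ΣF_x = 0: O_x − T·cos27° = 0 → O_x = 236.003 × 0.891007 = 210.3 lb.
ΣF_y = 0: O_y + T·sin27° − 250 = 0 → O_y = 250 − 236.003 × 0.45399 = 142.9 lb.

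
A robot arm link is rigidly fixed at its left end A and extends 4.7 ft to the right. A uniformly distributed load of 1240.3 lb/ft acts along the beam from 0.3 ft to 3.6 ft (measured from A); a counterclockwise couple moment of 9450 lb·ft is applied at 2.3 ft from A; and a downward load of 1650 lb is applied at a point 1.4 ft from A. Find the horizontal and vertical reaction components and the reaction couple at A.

Resultant of the distributed load: 1240.3 × 3.3 = 4092.99 lb at 1.95 ft from A.
ΣF_x = 0: A_x = 0.
ΣF_y = 0: A_y − 1240.3·3.3 − 1650 = 0 → A_y = 5743 lb.
ΣM about A: M_A − (1240.3·3.3)·1.95 + 9450 − 1650·1.4 = 0 → M_A = 841.3 lb·ft.

A_x = 0, A_y = 5743 lb, M_A = 841.3 lb·ft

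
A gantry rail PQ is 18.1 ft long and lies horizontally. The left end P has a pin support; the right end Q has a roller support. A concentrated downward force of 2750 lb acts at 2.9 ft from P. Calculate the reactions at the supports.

P_x = 0, P_y = 2309 lb, Q_y = 440.6 lb

Taking moments about P: Q_y·18.1 − 2750·2.9 = 0 → Q_y = 7975/18.1 = 440.608 ≈ 440.6 lb.
ΣF_y = 0: P_y + 440.608 − 2750 = 0 → P_y = 2309 lb.
ΣF_x = 0: no horizontal applied forces, so P_x = 0.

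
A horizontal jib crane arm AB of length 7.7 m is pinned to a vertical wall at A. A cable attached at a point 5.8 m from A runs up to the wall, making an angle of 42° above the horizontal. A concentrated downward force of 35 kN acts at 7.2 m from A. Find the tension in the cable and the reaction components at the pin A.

ΣM about A: T·sin42°·5.8 − 35·7.2 = 0 → T = 252/(5.8·0.669131) = 64.9324 ≈ 64.93 kN.
ΣF_x = 0: A_x − T·cos42° = 0 → A_x = 64.9324 × 0.743145 = 48.25 kN.
ΣF_y = 0: A_y + T·sin42° − 35 = 0 → A_y = 35 − 64.9324 × 0.669131 = -8.448 kN.

T = 64.93 kN, A_x = 48.25 kN, A_y = -8.448 kN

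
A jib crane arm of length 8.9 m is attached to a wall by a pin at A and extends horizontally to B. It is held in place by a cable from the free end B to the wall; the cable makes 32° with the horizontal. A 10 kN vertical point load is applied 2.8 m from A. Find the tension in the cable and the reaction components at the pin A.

ΣM about A: T·sin32°·8.9 − 10·2.8 = 0 → T = 28/(8.9·0.529919) = 5.93688 ≈ 5.937 kN.
ΣF_x = 0: A_x − T·cos32° = 0 → A_x = 5.93688 × 0.848048 = 5.035 kN.
ΣF_y = 0: A_y + T·sin32° − 10 = 0 → A_y = 10 − 5.93688 × 0.529919 = 6.854 kN.

T = 5.937 kN, A_x = 5.035 kN, A_y = 6.854 kN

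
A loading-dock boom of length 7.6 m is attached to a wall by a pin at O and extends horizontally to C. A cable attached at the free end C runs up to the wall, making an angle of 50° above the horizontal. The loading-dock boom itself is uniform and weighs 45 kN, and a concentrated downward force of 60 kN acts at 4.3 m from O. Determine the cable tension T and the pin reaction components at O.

ΣM about O: T·sin50°·7.6 − 45·3.8 − 60·4.3 = 0 → T = 429/(7.6·0.766044) = 73.6868 ≈ 73.69 kN.
ΣF_x = 0: O_x − T·cos50° = 0 → O_x = 73.6868 × 0.642788 = 47.36 kN.
ΣF_y = 0: O_y + T·sin50° − 45 − 60 = 0 → O_y = 105 − 73.6868 × 0.766044 = 48.55 kN.

T = 73.69 kN, O_x = 47.36 kN, O_y = 48.55 kN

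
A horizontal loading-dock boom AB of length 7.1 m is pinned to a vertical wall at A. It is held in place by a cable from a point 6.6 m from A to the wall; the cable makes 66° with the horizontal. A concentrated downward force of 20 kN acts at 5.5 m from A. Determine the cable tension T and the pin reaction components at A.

ΣM about A: T·sin66°·6.6 − 20·5.5 = 0 → T = 110/(6.6·0.913545) = 18.2439 ≈ 18.24 kN.
ΣF_x = 0: A_x − T·cos66° = 0 → A_x = 18.2439 × 0.406737 = 7.420 kN.
ΣF_y = 0: A_y + T·sin66° − 20 = 0 → A_y = 20 − 18.2439 × 0.913545 = 3.333 kN.

T = 18.24 kN, A_x = 7.420 kN, A_y = 3.333 kN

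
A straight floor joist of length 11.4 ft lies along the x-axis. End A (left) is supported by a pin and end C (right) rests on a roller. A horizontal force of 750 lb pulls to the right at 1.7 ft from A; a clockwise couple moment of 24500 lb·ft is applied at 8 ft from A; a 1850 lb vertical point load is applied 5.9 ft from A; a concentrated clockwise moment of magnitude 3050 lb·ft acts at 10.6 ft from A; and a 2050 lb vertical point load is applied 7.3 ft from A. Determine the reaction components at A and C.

Taking moments about A: C_y·11.4 − 24500 − 1850·5.9 − 3050 − 2050·7.3 = 0 → C_y = 53430/11.4 = 4686.84 ≈ 4687 lb.
ΣF_y = 0: A_y + 4686.84 − 1850 − 2050 = 0 → A_y = -786.8 lb.
ΣF_x = 0: A_x + 750 = 0 → A_x = -750.0 lb.

A_x = -750.0 lb, A_y = -786.8 lb, C_y = 4687 lb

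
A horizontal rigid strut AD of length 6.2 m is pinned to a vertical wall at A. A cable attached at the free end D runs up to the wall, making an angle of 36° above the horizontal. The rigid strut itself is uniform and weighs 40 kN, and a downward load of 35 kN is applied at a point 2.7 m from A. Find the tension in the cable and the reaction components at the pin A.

ΣM about A: T·sin36°·6.2 − 40·3.1 − 35·2.7 = 0 → T = 218.5/(6.2·0.587785) = 59.9572 ≈ 59.96 kN.
ΣF_x = 0: A_x − T·cos36° = 0 → A_x = 59.9572 × 0.809017 = 48.51 kN.
ΣF_y = 0: A_y + T·sin36° − 40 − 35 = 0 → A_y = 75 − 59.9572 × 0.587785 = 39.76 kN.

T = 59.96 kN, A_x = 48.51 kN, A_y = 39.76 kN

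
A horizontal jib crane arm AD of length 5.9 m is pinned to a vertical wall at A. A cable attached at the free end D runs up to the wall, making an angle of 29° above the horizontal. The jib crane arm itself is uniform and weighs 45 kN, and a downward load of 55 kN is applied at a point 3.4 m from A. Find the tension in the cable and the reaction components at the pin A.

T = 111.8 kN, A_x = 97.77 kN, A_y = 45.81 kN

ΣM about A: T·sin29°·5.9 − 45·2.95 − 55·3.4 = 0 → T = 319.75/(5.9·0.48481) = 111.786 ≈ 111.8 kN.
ΣF_x = 0: A_x − T·cos29° = 0 → A_x = 111.786 × 0.87462 = 97.77 kN.
ΣF_y = 0: A_y + T·sin29° − 45 − 55 = 0 → A_y = 100 − 111.786 × 0.48481 = 45.81 kN.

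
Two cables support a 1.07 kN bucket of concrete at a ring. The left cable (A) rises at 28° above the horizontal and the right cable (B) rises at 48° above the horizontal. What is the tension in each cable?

T_A = 0.7379 kN, T_B = 0.9737 kN

ΣF_x = 0: −T_A·cos28° + T_B·cos48° = 0 → T_B = 1.31954·T_A.
ΣF_y = 0: T_A·sin28° + T_B·sin48° = 1.07.
Substitute: T_A·(0.469472 + 1.31954·0.743145) = 1.07 → T_A = 0.73789 ≈ 0.7379 kN.
Then T_B = 1.31954 × 0.73789 = 0.9737 kN.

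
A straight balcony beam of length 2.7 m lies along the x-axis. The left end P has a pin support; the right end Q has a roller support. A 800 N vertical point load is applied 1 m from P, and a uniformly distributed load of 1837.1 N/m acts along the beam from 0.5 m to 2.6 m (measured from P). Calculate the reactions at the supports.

P_x = 0, P_y = 2147 N, Q_y = 2511 N

Resultant of the distributed load: 1837.1 × 2.1 = 3857.91 N at 1.55 m from P.
Taking moments about P: Q_y·2.7 − 800·1 − (1837.1·2.1)·1.55 = 0 → Q_y = 6779.7605/2.7 = 2511.02 ≈ 2511 N.
ΣF_y = 0: P_y + 2511.02 − 800 − 1837.1·2.1 = 0 → P_y = 2147 N.
ΣF_x = 0: no horizontal applied forces, so P_x = 0.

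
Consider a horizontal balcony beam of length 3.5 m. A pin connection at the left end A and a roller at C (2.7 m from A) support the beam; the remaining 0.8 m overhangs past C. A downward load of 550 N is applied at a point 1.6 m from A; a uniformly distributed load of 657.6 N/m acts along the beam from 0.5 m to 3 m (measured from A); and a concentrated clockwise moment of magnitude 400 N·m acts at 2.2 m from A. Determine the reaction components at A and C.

A_x = 0, A_y = 654.4 N, C_y = 1540 N

Resultant of the distributed load: 657.6 × 2.5 = 1644 N at 1.75 m from A.
Taking moments about A: C_y·2.7 − 550·1.6 − (657.6·2.5)·1.75 − 400 = 0 → C_y = 4157/2.7 = 1539.63 ≈ 1540 N.
ΣF_y = 0: A_y + 1539.63 − 550 − 657.6·2.5 = 0 → A_y = 654.4 N.
ΣF_x = 0: no horizontal applied forces, so A_x = 0.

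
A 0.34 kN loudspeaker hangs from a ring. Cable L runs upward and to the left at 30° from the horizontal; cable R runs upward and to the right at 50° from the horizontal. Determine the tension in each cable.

ΣF_x = 0: −T_L·cos30° + T_R·cos50° = 0 → T_R = 1.3473·T_L.
ΣF_y = 0: T_L·sin30° + T_R·sin50° = 0.34.
Substitute: T_L·(0.5 + 1.3473·0.766044) = 0.34 → T_L = 0.221919 ≈ 0.2219 kN.
Then T_R = 1.3473 × 0.221919 = 0.2990 kN.

T_L = 0.2219 kN, T_R = 0.2990 kN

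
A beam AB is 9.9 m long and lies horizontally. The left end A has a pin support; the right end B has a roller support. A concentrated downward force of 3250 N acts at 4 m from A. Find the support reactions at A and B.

Moments about A: B_y·9.9 − 3250·4 = 0 → B_y = 13000/9.9 = 1313.13 ≈ 1313 N.
ΣF_y = 0: A_y + 1313.13 − 3250 = 0 → A_y = 1937 N.
ΣF_x = 0: no horizontal applied forces, so A_x = 0.

A_x = 0, A_y = 1937 N, B_y = 1313 N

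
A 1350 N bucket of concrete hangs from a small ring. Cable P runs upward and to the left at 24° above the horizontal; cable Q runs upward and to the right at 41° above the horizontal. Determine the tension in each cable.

ΣF_x = 0: −T_P·cos24° + T_Q·cos41° = 0 → T_Q = 1.21046·T_P.
ΣF_y = 0: T_P·sin24° + T_Q·sin41° = 1350.
Substitute: T_P·(0.406737 + 1.21046·0.656059) = 1350 → T_P = 1124.18 ≈ 1124 N.
Then T_Q = 1.21046 × 1124.18 = 1361 N.

T_P = 1124 N, T_Q = 1361 N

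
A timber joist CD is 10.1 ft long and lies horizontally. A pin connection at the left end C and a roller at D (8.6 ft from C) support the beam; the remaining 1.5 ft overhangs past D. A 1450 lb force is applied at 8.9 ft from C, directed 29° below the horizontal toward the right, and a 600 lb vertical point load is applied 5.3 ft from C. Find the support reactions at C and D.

Taking moments about C: D_y·8.6 − 1450·sin29°·8.9 − 600·5.3 = 0 → D_y = 9436.47/8.6 = 1097.26 ≈ 1097 lb.
ΣF_y = 0: C_y + 1097.26 − 1450·sin29° − 600 = 0 → C_y = 205.7 lb.
ΣF_x = 0: C_x + 1450·cos29° = 0 → C_x = -1268 lb.

C_x = -1268 lb, C_y = 205.7 lb, D_y = 1097 lb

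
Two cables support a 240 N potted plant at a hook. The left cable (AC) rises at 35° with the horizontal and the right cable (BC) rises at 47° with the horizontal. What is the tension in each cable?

ΣF_x = 0: −T_AC·cos35° + T_BC·cos47° = 0 → T_BC = 1.20111·T_AC.
ΣF_y = 0: T_AC·sin35° + T_BC·sin47° = 240.
Substitute: T_AC·(0.573576 + 1.20111·0.731354) = 240 → T_AC = 165.288 ≈ 165.3 N.
Then T_BC = 1.20111 × 165.288 = 198.5 N.

T_AC = 165.3 N, T_BC = 198.5 N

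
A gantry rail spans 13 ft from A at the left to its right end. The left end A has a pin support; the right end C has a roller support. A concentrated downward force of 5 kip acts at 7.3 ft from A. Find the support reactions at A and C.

A_x = 0, A_y = 2.192 kip, C_y = 2.808 kip

Taking moments about A: C_y·13 − 5·7.3 = 0 → C_y = 36.5/13 = 2.80769 ≈ 2.808 kip.
ΣF_y = 0: A_y + 2.80769 − 5 = 0 → A_y = 2.192 kip.
ΣF_x = 0: no horizontal applied forces, so A_x = 0.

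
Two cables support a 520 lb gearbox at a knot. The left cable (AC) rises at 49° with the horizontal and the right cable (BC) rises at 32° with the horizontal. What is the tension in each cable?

T_AC = 446.5 lb, T_BC = 345.4 lb

ΣF_x = 0: −T_AC·cos49° + T_BC·cos32° = 0 → T_BC = 0.773611·T_AC.
ΣF_y = 0: T_AC·sin49° + T_BC·sin32° = 520.
Substitute: T_AC·(0.75471 + 0.773611·0.529919) = 520 → T_AC = 446.482 ≈ 446.5 lb.
Then T_BC = 0.773611 × 446.482 = 345.4 lb.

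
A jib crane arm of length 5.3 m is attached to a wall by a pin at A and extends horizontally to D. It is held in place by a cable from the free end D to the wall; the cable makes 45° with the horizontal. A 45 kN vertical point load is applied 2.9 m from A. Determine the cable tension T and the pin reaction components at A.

ΣM about A: T·sin45°·5.3 − 45·2.9 = 0 → T = 130.5/(5.3·0.707107) = 34.8217 ≈ 34.82 kN.
ΣF_x = 0: A_x − T·cos45° = 0 → A_x = 34.8217 × 0.707107 = 24.62 kN.
ΣF_y = 0: A_y + T·sin45° − 45 = 0 → A_y = 45 − 34.8217 × 0.707107 = 20.38 kN.

T = 34.82 kN, A_x = 24.62 kN, A_y = 20.38 kN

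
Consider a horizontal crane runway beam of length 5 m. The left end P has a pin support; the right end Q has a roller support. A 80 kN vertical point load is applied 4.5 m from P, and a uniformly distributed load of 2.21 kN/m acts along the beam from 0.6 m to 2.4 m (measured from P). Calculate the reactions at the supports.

Resultant of the distributed load: 2.21 × 1.8 = 3.978 kN at 1.5 m from P.
ΣM about P: Q_y·5 − 80·4.5 − (2.21·1.8)·1.5 = 0 → Q_y = 365.967/5 = 73.1934 ≈ 73.19 kN.
ΣF_y = 0: P_y + 73.1934 − 80 − 2.21·1.8 = 0 → P_y = 10.78 kN.
ΣF_x = 0: no horizontal applied forces, so P_x = 0.

P_x = 0, P_y = 10.78 kN, Q_y = 73.19 kN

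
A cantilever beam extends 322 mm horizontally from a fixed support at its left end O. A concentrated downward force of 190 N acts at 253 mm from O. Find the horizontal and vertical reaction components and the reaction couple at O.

O_x = 0, O_y = 190.0 N, M_O = 48070 N·mm

ΣF_x = 0: O_x = 0.
ΣF_y = 0: O_y − 190 = 0 → O_y = 190.0 N.
ΣM about O: M_O − 190·253 = 0 → M_O = 48070 N·mm.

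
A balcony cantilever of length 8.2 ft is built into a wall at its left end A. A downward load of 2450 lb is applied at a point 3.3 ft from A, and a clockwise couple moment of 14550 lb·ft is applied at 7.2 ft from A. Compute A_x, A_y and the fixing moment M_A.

ΣF_x = 0: A_x = 0.
ΣF_y = 0: A_y − 2450 = 0 → A_y = 2450 lb.
ΣM about A: M_A − 2450·3.3 − 14550 = 0 → M_A = 22640 lb·ft.

A_x = 0, A_y = 2450 lb, M_A = 22640 lb·ft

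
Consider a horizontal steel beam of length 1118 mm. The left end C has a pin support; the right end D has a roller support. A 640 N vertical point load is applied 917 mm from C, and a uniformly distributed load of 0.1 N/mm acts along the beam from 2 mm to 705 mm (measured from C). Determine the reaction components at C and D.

Resultant of the distributed load: 0.1 × 703 = 70.3 N at 353.5 mm from C.
ΣM about C: D_y·1118 − 640·917 − (0.1·703)·353.5 = 0 → D_y = 611731.05/1118 = 547.166 ≈ 547.2 N.
ΣF_y = 0: C_y + 547.166 − 640 − 0.1·703 = 0 → C_y = 163.1 N.
ΣF_x = 0: no horizontal applied forces, so C_x = 0.

C_x = 0, C_y = 163.1 N, D_y = 547.2 N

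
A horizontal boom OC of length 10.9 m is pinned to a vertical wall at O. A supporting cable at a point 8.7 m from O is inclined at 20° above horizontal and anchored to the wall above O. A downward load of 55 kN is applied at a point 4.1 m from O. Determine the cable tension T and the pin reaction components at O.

ΣM about O: T·sin20°·8.7 − 55·4.1 = 0 → T = 225.5/(8.7·0.34202) = 75.7837 ≈ 75.78 kN.
ΣF_x = 0: O_x − T·cos20° = 0 → O_x = 75.7837 × 0.939693 = 71.21 kN.
ΣF_y = 0: O_y + T·sin20° − 55 = 0 → O_y = 55 − 75.7837 × 0.34202 = 29.08 kN.

T = 75.78 kN, O_x = 71.21 kN, O_y = 29.08 kN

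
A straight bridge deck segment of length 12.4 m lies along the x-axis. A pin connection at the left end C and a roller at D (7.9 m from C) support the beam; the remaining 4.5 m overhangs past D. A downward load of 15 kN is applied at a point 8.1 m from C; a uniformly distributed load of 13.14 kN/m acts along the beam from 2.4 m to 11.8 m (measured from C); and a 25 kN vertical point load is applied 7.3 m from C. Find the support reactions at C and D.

C_x = 0, C_y = 14.03 kN, D_y = 149.5 kN

Resultant of the distributed load: 13.14 × 9.4 = 123.516 kN at 7.1 m from C.
Taking moments about C: D_y·7.9 − 15·8.1 − (13.14·9.4)·7.1 − 25·7.3 = 0 → D_y = 1180.9636/7.9 = 149.489 ≈ 149.5 kN.
ΣF_y = 0: C_y + 149.489 − 15 − 13.14·9.4 − 25 = 0 → C_y = 14.03 kN.
ΣF_x = 0: no horizontal applied forces, so C_x = 0.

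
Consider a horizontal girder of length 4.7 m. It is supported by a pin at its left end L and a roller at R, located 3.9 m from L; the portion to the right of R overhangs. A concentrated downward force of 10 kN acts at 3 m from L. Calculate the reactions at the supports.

Taking moments about L: R_y·3.9 − 10·3 = 0 → R_y = 30/3.9 = 7.69231 ≈ 7.692 kN.
ΣF_y = 0: L_y + 7.69231 − 10 = 0 → L_y = 2.308 kN.
ΣF_x = 0: no horizontal applied forces, so L_x = 0.

L_x = 0, L_y = 2.308 kN, R_y = 7.692 kN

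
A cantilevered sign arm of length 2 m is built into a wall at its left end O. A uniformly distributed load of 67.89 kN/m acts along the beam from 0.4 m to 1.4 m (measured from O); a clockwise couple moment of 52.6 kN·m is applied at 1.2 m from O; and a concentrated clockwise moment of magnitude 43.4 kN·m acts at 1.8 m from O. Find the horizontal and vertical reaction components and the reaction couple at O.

Resultant of the distributed load: 67.89 × 1 = 67.89 kN at 0.9 m from O.
ΣF_x = 0: O_x = 0.
ΣF_y = 0: O_y − 67.89·1 = 0 → O_y = 67.89 kN.
ΣM about O: M_O − (67.89·1)·0.9 − 52.6 − 43.4 = 0 → M_O = 157.1 kN·m.

O_x = 0, O_y = 67.89 kN, M_O = 157.1 kN·m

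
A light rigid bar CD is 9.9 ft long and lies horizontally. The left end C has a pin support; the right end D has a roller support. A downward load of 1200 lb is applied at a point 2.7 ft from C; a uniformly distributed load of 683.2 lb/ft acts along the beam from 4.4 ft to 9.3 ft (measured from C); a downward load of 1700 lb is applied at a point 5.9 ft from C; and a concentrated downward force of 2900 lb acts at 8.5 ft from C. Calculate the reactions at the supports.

C_x = 0, C_y = 3001 lb, D_y = 6147 lb

Resultant of the distributed load: 683.2 × 4.9 = 3347.68 lb at 6.85 ft from C.
ΣM about C: D_y·9.9 − 1200·2.7 − (683.2·4.9)·6.85 − 1700·5.9 − 2900·8.5 = 0 → D_y = 60851.608/9.9 = 6146.63 ≈ 6147 lb.
ΣF_y = 0: C_y + 6146.63 − 1200 − 683.2·4.9 − 1700 − 2900 = 0 → C_y = 3001 lb.
ΣF_x = 0: no horizontal applied forces, so C_x = 0.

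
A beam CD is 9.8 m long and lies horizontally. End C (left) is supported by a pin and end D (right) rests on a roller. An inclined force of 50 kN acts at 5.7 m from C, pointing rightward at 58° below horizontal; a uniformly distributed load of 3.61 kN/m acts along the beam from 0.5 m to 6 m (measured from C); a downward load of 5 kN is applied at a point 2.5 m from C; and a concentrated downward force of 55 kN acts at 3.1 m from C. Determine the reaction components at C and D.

Resultant of the distributed load: 3.61 × 5.5 = 19.855 kN at 3.25 m from C.
ΣM about C: D_y·9.8 − 50·sin58°·5.7 − (3.61·5.5)·3.25 − 5·2.5 − 55·3.1 = 0 → D_y = 489.222/9.8 = 49.9206 ≈ 49.92 kN.
ΣF_y = 0: C_y + 49.9206 − 50·sin58° − 3.61·5.5 − 5 − 55 = 0 → C_y = 72.34 kN.
ΣF_x = 0: C_x + 50·cos58° = 0 → C_x = -26.50 kN.

C_x = -26.50 kN, C_y = 72.34 kN, D_y = 49.92 kN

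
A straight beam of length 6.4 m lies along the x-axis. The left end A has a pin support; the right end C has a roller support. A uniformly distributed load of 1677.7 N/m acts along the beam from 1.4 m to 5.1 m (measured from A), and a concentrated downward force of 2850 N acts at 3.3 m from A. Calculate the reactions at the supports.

Resultant of the distributed load: 1677.7 × 3.7 = 6207.49 N at 3.25 m from A.
Moments about A: C_y·6.4 − (1677.7·3.7)·3.25 − 2850·3.3 = 0 → C_y = 29579.3425/6.4 = 4621.77 ≈ 4622 N.
ΣF_y = 0: A_y + 4621.77 − 1677.7·3.7 − 2850 = 0 → A_y = 4436 N.
ΣF_x = 0: no horizontal applied forces, so A_x = 0.

A_x = 0, A_y = 4436 N, C_y = 4622 N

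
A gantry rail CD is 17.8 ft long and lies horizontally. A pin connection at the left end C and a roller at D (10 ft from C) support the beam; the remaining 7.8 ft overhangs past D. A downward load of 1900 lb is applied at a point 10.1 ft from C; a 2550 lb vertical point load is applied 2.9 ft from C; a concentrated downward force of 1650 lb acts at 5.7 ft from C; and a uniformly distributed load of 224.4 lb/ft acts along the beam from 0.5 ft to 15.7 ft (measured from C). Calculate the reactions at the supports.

C_x = 0, C_y = 3149 lb, D_y = 6362 lb

Resultant of the distributed load: 224.4 × 15.2 = 3410.88 lb at 8.1 ft from C.
ΣM about C: D_y·10 − 1900·10.1 − 2550·2.9 − 1650·5.7 − (224.4·15.2)·8.1 = 0 → D_y = 63618.128/10 = 6361.81 ≈ 6362 lb.
ΣF_y = 0: C_y + 6361.81 − 1900 − 2550 − 1650 − 224.4·15.2 = 0 → C_y = 3149 lb.
ΣF_x = 0: no horizontal applied forces, so C_x = 0.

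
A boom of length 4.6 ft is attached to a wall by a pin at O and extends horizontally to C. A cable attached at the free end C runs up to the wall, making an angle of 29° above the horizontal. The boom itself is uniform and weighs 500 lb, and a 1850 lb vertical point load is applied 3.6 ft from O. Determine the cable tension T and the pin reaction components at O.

T = 3502 lb, O_x = 3063 lb, O_y = 652.2 lb

ΣM about O: T·sin29°·4.6 − 500·2.3 − 1850·3.6 = 0 → T = 7810/(4.6·0.48481) = 3502.04 ≈ 3502 lb.
ΣF_x = 0: O_x − T·cos29° = 0 → O_x = 3502.04 × 0.87462 = 3063 lb.
ΣF_y = 0: O_y + T·sin29° − 500 − 1850 = 0 → O_y = 2350 − 3502.04 × 0.48481 = 652.2 lb.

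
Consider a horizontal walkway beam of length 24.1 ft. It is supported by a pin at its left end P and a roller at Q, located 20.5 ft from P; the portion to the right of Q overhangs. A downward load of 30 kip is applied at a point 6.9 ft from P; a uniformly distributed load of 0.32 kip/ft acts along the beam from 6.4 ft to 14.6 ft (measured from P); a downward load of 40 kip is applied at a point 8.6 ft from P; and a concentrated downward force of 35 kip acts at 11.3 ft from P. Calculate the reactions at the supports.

P_x = 0, P_y = 60.11 kip, Q_y = 47.51 kip

Resultant of the distributed load: 0.32 × 8.2 = 2.624 kip at 10.5 ft from P.
Moments about P: Q_y·20.5 − 30·6.9 − (0.32·8.2)·10.5 − 40·8.6 − 35·11.3 = 0 → Q_y = 974.052/20.5 = 47.5147 ≈ 47.51 kip.
ΣF_y = 0: P_y + 47.5147 − 30 − 0.32·8.2 − 40 − 35 = 0 → P_y = 60.11 kip.
ΣF_x = 0: no horizontal applied forces, so P_x = 0.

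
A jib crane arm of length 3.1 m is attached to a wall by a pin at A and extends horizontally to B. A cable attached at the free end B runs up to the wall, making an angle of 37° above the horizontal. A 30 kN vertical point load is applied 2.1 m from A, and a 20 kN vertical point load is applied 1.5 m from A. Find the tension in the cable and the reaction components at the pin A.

T = 49.85 kN, A_x = 39.81 kN, A_y = 20.00 kN

ΣM about A: T·sin37°·3.1 − 30·2.1 − 20·1.5 = 0 → T = 93/(3.1·0.601815) = 49.8492 ≈ 49.85 kN.
ΣF_x = 0: A_x − T·cos37° = 0 → A_x = 49.8492 × 0.798636 = 39.81 kN.
ΣF_y = 0: A_y + T·sin37° − 30 − 20 = 0 → A_y = 50 − 49.8492 × 0.601815 = 20.00 kN.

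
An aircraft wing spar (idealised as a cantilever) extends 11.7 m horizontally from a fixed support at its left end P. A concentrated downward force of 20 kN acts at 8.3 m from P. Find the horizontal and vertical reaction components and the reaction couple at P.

P_x = 0, P_y = 20.00 kN, M_P = 166.0 kN·m

ΣF_x = 0: P_x = 0.
ΣF_y = 0: P_y − 20 = 0 → P_y = 20.00 kN.
ΣM about P: M_P − 20·8.3 = 0 → M_P = 166.0 kN·m.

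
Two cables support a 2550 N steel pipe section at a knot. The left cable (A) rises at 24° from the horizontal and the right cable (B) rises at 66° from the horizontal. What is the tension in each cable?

ΣF_x = 0: −T_A·cos24° + T_B·cos66° = 0 → T_B = 2.24604·T_A.
ΣF_y = 0: T_A·sin24° + T_B·sin66° = 2550.
Substitute: T_A·(0.406737 + 2.24604·0.913545) = 2550 → T_A = 1037.18 ≈ 1037 N.
Then T_B = 2.24604 × 1037.18 = 2330 N.

T_A = 1037 N, T_B = 2330 N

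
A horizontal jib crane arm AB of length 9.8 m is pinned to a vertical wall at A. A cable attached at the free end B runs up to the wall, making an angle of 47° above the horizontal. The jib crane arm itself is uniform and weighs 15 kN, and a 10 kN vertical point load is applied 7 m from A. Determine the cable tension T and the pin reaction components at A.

T = 20.02 kN, A_x = 13.65 kN, A_y = 10.36 kN

ΣM about A: T·sin47°·9.8 − 15·4.9 − 10·7 = 0 → T = 143.5/(9.8·0.731354) = 20.0216 ≈ 20.02 kN.
ΣF_x = 0: A_x − T·cos47° = 0 → A_x = 20.0216 × 0.681998 = 13.65 kN.
ΣF_y = 0: A_y + T·sin47° − 15 − 10 = 0 → A_y = 25 − 20.0216 × 0.731354 = 10.36 kN.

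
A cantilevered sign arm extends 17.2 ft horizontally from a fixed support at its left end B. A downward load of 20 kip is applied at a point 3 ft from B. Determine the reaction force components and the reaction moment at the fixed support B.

B_x = 0, B_y = 20.00 kip, M_B = 60.00 kip·ft

ΣF_x = 0: B_x = 0.
ΣF_y = 0: B_y − 20 = 0 → B_y = 20.00 kip.
ΣM about B: M_B − 20·3 = 0 → M_B = 60.00 kip·ft.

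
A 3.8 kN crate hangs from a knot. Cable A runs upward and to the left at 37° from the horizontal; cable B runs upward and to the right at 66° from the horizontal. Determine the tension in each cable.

T_A = 1.586 kN, T_B = 3.115 kN

ΣF_x = 0: −T_A·cos37° + T_B·cos66° = 0 → T_B = 1.96352·T_A.
ΣF_y = 0: T_A·sin37° + T_B·sin66° = 3.8.
Substitute: T_A·(0.601815 + 1.96352·0.913545) = 3.8 → T_A = 1.58626 ≈ 1.586 kN.
Then T_B = 1.96352 × 1.58626 = 3.115 kN.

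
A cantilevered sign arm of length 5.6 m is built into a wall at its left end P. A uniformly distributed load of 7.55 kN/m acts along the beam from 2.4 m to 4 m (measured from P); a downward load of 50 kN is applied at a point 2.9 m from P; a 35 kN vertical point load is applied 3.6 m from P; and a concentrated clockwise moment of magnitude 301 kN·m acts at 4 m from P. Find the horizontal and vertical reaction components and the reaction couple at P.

Resultant of the distributed load: 7.55 × 1.6 = 12.08 kN at 3.2 m from P.
ΣF_x = 0: P_x = 0.
ΣF_y = 0: P_y − 7.55·1.6 − 50 − 35 = 0 → P_y = 97.08 kN.
ΣM about P: M_P − (7.55·1.6)·3.2 − 50·2.9 − 35·3.6 − 301 = 0 → M_P = 610.7 kN·m.

P_x = 0, P_y = 97.08 kN, M_P = 610.7 kN·m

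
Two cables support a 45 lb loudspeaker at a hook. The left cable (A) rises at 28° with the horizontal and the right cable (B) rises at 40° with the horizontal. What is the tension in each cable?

ΣF_x = 0: −T_A·cos28° + T_B·cos40° = 0 → T_B = 1.15261·T_A.
ΣF_y = 0: T_A·sin28° + T_B·sin40° = 45.
Substitute: T_A·(0.469472 + 1.15261·0.642788) = 45 → T_A = 37.1791 ≈ 37.18 lb.
Then T_B = 1.15261 × 37.1791 = 42.85 lb.

T_A = 37.18 lb, T_B = 42.85 lb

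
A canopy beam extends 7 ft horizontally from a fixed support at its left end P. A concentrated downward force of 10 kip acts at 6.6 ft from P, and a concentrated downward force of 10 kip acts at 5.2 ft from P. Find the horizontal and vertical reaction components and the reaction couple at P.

ΣF_x = 0: P_x = 0.
ΣF_y = 0: P_y − 10 − 10 = 0 → P_y = 20.00 kip.
ΣM about P: M_P − 10·6.6 − 10·5.2 = 0 → M_P = 118.0 kip·ft.

P_x = 0, P_y = 20.00 kip, M_P = 118.0 kip·ft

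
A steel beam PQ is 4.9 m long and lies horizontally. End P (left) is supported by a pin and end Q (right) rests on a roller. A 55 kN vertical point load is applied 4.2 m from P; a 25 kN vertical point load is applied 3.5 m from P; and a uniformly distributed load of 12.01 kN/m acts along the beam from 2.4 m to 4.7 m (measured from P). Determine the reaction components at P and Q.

Resultant of the distributed load: 12.01 × 2.3 = 27.623 kN at 3.55 m from P.
Taking moments about P: Q_y·4.9 − 55·4.2 − 25·3.5 − (12.01·2.3)·3.55 = 0 → Q_y = 416.56165/4.9 = 85.0126 ≈ 85.01 kN.
ΣF_y = 0: P_y + 85.0126 − 55 − 25 − 12.01·2.3 = 0 → P_y = 22.61 kN.
ΣF_x = 0: no horizontal applied forces, so P_x = 0.

P_x = 0, P_y = 22.61 kN, Q_y = 85.01 kN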